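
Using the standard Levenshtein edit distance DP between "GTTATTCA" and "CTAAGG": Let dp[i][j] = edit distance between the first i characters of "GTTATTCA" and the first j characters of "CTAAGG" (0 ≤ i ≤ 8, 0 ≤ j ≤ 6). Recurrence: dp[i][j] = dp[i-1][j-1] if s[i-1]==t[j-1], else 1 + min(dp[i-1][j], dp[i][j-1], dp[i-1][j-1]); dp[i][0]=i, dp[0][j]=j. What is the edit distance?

   ''  C  T  A  A  G  G
''  0  1  2  3  4  5  6
 G  1  1  2  3  4  4  5
 T  2  2  1  2  3  4  5
 T  3  3  2  2  3  4  5
 A  4  4  3  2  2  3  4
 T  5  5  4  3  3  3  4
 T  6  6  5  4  4  4  4
 C  7  6  6  5  5  5  5
 A  8  7  7  6  5  6  6

6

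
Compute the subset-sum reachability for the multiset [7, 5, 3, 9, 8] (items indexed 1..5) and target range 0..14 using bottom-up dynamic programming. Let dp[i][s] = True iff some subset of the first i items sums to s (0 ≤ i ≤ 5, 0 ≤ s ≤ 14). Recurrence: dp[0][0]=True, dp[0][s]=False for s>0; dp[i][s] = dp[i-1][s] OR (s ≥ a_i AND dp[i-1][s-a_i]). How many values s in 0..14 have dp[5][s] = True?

11

i\s   0   1   2   3   4   5   6   7   8   9  10  11  12  13  14
  0   T   F   F   F   F   F   F   F   F   F   F   F   F   F   F
  1   T   F   F   F   F   F   F   T   F   F   F   F   F   F   F
  2   T   F   F   F   F   T   F   T   F   F   F   F   T   F   F
  3   T   F   F   T   F   T   F   T   T   F   T   F   T   F   F
  4   T   F   F   T   F   T   F   T   T   T   T   F   T   F   T
  5   T   F   F   T   F   T   F   T   T   T   T   T   T   T   T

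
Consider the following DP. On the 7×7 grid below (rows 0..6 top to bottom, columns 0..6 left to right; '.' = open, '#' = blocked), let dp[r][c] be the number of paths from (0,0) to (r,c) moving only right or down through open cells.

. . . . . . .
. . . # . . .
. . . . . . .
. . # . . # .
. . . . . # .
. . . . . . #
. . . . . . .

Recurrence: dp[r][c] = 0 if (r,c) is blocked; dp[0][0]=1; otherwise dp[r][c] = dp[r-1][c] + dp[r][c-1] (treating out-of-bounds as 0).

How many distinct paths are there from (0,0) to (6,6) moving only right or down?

r\c   0   1   2   3   4   5   6
  0   1   1   1   1   1   1   1
  1   1   2   3   0   1   2   3
  2   1   3   6   6   7   9  12
  3   1   4   0   6  13   0  12
  4   1   5   5  11  24   0  12
  5   1   6  11  22  46  46   0
  6   1   7  18  40  86 132 132

132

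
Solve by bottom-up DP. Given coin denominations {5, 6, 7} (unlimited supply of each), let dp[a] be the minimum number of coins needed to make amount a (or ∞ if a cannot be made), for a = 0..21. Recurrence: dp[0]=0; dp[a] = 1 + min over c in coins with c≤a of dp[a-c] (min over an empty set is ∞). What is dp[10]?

 a  0  1  2  3  4  5  6  7  8  9 10 11 12 13 14 15 16 17 18 19 20 21
dp  0  -  -  -  -  1  1  1  -  -  2  2  2  2  2  3  3  3  3  3  3  3
(- denotes ∞ / unreachable)

2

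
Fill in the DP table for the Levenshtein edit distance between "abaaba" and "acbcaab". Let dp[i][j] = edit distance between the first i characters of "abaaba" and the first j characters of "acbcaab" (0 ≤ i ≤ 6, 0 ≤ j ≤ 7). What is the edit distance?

3

   ''  a  c  b  c  a  a  b
''  0  1  2  3  4  5  6  7
 a  1  0  1  2  3  4  5  6
 b  2  1  1  1  2  3  4  5
 a  3  2  2  2  2  2  3  4
 a  4  3  3  3  3  2  2  3
 b  5  4  4  3  4  3  3  2
 a  6  5  5  4  4  4  3  3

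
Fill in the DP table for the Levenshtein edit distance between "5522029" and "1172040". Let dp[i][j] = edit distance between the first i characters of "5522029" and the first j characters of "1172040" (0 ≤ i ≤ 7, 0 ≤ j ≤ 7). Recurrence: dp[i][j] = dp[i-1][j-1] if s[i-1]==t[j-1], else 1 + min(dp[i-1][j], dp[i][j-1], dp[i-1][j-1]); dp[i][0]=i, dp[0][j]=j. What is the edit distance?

5

   ''  1  1  7  2  0  4  0
''  0  1  2  3  4  5  6  7
 5  1  1  2  3  4  5  6  7
 5  2  2  2  3  4  5  6  7
 2  3  3  3  3  3  4  5  6
 2  4  4  4  4  3  4  5  6
 0  5  5  5  5  4  3  4  5
 2  6  6  6  6  5  4  4  5
 9  7  7  7  7  6  5  5  5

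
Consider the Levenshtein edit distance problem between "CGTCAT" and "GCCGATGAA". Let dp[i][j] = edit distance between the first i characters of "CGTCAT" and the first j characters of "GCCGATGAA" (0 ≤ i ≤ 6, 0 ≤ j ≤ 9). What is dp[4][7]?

4

   ''  G  C  C  G  A  T  G  A  A
''  0  1  2  3  4  5  6  7  8  9
 C  1  1  1  2  3  4  5  6  7  8
 G  2  1  2  2  2  3  4  5  6  7
 T  3  2  2  3  3  3  3  4  5  6
 C  4  3  2  2  3  4  4  4  5  6
 A  5  4  3  3  3  3  4  5  4  5
 T  6  5  4  4  4  4  3  4  5  5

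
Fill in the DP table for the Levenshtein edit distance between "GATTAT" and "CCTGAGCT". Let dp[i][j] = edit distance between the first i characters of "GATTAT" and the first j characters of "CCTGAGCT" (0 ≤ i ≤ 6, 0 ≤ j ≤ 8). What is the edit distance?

   ''  C  C  T  G  A  G  C  T
''  0  1  2  3  4  5  6  7  8
 G  1  1  2  3  3  4  5  6  7
 A  2  2  2  3  4  3  4  5  6
 T  3  3  3  2  3  4  4  5  5
 T  4  4  4  3  3  4  5  5  5
 A  5  5  5  4  4  3  4  5  6
 T  6  6  6  5  5  4  4  5  5

5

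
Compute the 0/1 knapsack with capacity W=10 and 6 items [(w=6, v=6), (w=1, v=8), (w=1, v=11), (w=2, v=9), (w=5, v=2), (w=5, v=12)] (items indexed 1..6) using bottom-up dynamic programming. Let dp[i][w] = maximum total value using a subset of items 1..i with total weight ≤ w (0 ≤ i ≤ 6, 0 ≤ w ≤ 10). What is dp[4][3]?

20

i\w   0   1   2   3   4   5   6   7   8   9  10
  0   0   0   0   0   0   0   0   0   0   0   0
  1   0   0   0   0   0   0   6   6   6   6   6
  2   0   8   8   8   8   8   8  14  14  14  14
  3   0  11  19  19  19  19  19  19  25  25  25
  4   0  11  19  20  28  28  28  28  28  28  34
  5   0  11  19  20  28  28  28  28  28  30  34
  6   0  11  19  20  28  28  28  31  32  40  40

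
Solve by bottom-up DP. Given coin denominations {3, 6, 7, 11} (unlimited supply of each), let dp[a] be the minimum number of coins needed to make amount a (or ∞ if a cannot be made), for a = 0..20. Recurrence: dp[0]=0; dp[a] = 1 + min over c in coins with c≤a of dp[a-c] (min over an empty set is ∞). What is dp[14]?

 a  0  1  2  3  4  5  6  7  8  9 10 11 12 13 14 15 16 17 18 19 20
dp  0  -  -  1  -  -  1  1  -  2  2  1  2  2  2  3  3  2  2  3  3
(- denotes ∞ / unreachable)

2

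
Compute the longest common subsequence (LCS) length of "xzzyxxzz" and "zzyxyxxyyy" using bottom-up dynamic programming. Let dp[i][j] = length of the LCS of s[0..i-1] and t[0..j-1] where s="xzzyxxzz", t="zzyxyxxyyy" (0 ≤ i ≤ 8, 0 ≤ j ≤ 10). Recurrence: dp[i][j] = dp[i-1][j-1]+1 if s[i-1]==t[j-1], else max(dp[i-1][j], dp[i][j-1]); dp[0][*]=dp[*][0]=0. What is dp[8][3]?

3

   ''  z  z  y  x  y  x  x  y  y  y
''  0  0  0  0  0  0  0  0  0  0  0
 x  0  0  0  0  1  1  1  1  1  1  1
 z  0  1  1  1  1  1  1  1  1  1  1
 z  0  1  2  2  2  2  2  2  2  2  2
 y  0  1  2  3  3  3  3  3  3  3  3
 x  0  1  2  3  4  4  4  4  4  4  4
 x  0  1  2  3  4  4  5  5  5  5  5
 z  0  1  2  3  4  4  5  5  5  5  5
 z  0  1  2  3  4  4  5  5  5  5  5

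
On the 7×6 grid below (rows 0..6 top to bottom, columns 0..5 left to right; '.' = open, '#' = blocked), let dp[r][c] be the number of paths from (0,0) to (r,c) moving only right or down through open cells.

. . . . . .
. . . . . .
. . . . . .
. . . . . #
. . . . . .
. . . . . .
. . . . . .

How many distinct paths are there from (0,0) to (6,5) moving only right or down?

406

r\c   0   1   2   3   4   5
  0   1   1   1   1   1   1
  1   1   2   3   4   5   6
  2   1   3   6  10  15  21
  3   1   4  10  20  35   0
  4   1   5  15  35  70  70
  5   1   6  21  56 126 196
  6   1   7  28  84 210 406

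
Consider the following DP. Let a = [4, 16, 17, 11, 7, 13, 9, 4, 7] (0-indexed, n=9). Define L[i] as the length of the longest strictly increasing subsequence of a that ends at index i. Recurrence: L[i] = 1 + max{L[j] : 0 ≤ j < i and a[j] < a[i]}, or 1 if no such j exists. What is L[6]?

   i    0    1    2    3    4    5    6    7    8
a[i]    4   16   17   11    7   13    9    4    7
L[i]    1    2    3    2    2    3    3    1    2

3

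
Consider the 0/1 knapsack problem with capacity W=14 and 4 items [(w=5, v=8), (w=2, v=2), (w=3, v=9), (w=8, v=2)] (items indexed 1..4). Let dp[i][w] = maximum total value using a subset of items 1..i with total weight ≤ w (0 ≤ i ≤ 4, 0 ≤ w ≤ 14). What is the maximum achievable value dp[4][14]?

19

i\w   0   1   2   3   4   5   6   7   8   9  10  11  12  13  14
  0   0   0   0   0   0   0   0   0   0   0   0   0   0   0   0
  1   0   0   0   0   0   8   8   8   8   8   8   8   8   8   8
  2   0   0   2   2   2   8   8  10  10  10  10  10  10  10  10
  3   0   0   2   9   9  11  11  11  17  17  19  19  19  19  19
  4   0   0   2   9   9  11  11  11  17  17  19  19  19  19  19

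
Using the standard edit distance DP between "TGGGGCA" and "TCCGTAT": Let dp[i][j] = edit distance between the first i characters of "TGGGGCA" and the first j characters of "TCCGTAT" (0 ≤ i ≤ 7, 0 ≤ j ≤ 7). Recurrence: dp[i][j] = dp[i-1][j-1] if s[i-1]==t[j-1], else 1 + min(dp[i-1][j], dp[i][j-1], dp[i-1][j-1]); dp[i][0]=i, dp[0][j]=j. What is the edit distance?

   ''  T  C  C  G  T  A  T
''  0  1  2  3  4  5  6  7
 T  1  0  1  2  3  4  5  6
 G  2  1  1  2  2  3  4  5
 G  3  2  2  2  2  3  4  5
 G  4  3  3  3  2  3  4  5
 G  5  4  4  4  3  3  4  5
 C  6  5  4  4  4  4  4  5
 A  7  6  5  5  5  5  4  5

5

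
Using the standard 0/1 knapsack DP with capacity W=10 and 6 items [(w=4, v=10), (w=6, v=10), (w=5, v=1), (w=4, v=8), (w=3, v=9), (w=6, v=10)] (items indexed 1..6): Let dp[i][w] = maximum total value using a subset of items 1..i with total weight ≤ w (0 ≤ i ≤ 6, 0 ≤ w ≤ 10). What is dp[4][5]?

10

i\w   0   1   2   3   4   5   6   7   8   9  10
  0   0   0   0   0   0   0   0   0   0   0   0
  1   0   0   0   0  10  10  10  10  10  10  10
  2   0   0   0   0  10  10  10  10  10  10  20
  3   0   0   0   0  10  10  10  10  10  11  20
  4   0   0   0   0  10  10  10  10  18  18  20
  5   0   0   0   9  10  10  10  19  19  19  20
  6   0   0   0   9  10  10  10  19  19  19  20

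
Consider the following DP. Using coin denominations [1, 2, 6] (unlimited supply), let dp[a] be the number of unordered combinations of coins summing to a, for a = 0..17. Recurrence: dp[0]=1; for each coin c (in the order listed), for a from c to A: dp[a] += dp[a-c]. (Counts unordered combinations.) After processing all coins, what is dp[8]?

7

after  coin     0     1     2     3     4     5     6     7     8     9    10    11    12    13    14    15    16    17
          1     1     1     1     1     1     1     1     1     1     1     1     1     1     1     1     1     1     1
          2     1     1     2     2     3     3     4     4     5     5     6     6     7     7     8     8     9     9
          6     1     1     2     2     3     3     5     5     7     7     9     9    12    12    15    15    18    18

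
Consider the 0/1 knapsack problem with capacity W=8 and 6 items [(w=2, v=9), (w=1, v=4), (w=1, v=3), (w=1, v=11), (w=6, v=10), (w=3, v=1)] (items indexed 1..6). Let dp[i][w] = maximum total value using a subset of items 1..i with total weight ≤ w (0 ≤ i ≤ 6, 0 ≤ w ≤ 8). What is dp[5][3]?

i\w   0   1   2   3   4   5   6   7   8
  0   0   0   0   0   0   0   0   0   0
  1   0   0   9   9   9   9   9   9   9
  2   0   4   9  13  13  13  13  13  13
  3   0   4   9  13  16  16  16  16  16
  4   0  11  15  20  24  27  27  27  27
  5   0  11  15  20  24  27  27  27  27
  6   0  11  15  20  24  27  27  27  28

20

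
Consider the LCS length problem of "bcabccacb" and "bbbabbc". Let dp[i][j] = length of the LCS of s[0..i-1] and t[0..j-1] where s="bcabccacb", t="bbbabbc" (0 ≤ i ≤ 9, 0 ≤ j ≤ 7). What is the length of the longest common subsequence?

4

   ''  b  b  b  a  b  b  c
''  0  0  0  0  0  0  0  0
 b  0  1  1  1  1  1  1  1
 c  0  1  1  1  1  1  1  2
 a  0  1  1  1  2  2  2  2
 b  0  1  2  2  2  3  3  3
 c  0  1  2  2  2  3  3  4
 c  0  1  2  2  2  3  3  4
 a  0  1  2  2  3  3  3  4
 c  0  1  2  2  3  3  3  4
 b  0  1  2  3  3  4  4  4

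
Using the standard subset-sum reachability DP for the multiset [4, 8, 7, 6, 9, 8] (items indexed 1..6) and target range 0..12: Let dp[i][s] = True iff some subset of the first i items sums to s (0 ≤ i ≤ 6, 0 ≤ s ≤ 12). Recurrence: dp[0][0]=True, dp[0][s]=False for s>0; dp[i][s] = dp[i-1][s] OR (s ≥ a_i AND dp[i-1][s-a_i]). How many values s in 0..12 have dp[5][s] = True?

i\s   0   1   2   3   4   5   6   7   8   9  10  11  12
  0   T   F   F   F   F   F   F   F   F   F   F   F   F
  1   T   F   F   F   T   F   F   F   F   F   F   F   F
  2   T   F   F   F   T   F   F   F   T   F   F   F   T
  3   T   F   F   F   T   F   F   T   T   F   F   T   T
  4   T   F   F   F   T   F   T   T   T   F   T   T   T
  5   T   F   F   F   T   F   T   T   T   T   T   T   T
  6   T   F   F   F   T   F   T   T   T   T   T   T   T

9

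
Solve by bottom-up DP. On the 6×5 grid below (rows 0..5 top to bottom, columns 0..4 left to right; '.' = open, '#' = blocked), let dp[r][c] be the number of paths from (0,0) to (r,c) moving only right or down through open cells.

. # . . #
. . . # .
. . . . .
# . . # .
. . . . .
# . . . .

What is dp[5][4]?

r\c   0   1   2   3   4
  0   1   0   0   0   0
  1   1   1   1   0   0
  2   1   2   3   3   3
  3   0   2   5   0   3
  4   0   2   7   7  10
  5   0   2   9  16  26

26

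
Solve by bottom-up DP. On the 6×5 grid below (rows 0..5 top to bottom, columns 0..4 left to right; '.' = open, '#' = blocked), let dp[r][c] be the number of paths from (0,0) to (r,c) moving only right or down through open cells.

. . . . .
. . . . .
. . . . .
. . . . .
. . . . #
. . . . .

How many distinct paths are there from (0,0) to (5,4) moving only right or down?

r\c   0   1   2   3   4
  0   1   1   1   1   1
  1   1   2   3   4   5
  2   1   3   6  10  15
  3   1   4  10  20  35
  4   1   5  15  35   0
  5   1   6  21  56  56

56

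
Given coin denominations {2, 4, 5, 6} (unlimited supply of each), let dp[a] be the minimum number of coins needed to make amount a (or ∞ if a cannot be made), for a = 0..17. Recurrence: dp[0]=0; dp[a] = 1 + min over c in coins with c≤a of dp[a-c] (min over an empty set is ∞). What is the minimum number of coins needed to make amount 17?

3

 a  0  1  2  3  4  5  6  7  8  9 10 11 12 13 14 15 16 17
dp  0  -  1  -  1  1  1  2  2  2  2  2  2  3  3  3  3  3
(- denotes ∞ / unreachable)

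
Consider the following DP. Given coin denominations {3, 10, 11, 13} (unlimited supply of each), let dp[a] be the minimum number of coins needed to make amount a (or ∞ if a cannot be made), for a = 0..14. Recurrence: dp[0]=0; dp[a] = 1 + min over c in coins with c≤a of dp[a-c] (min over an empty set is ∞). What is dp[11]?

1

 a  0  1  2  3  4  5  6  7  8  9 10 11 12 13 14
dp  0  -  -  1  -  -  2  -  -  3  1  1  4  1  2
(- denotes ∞ / unreachable)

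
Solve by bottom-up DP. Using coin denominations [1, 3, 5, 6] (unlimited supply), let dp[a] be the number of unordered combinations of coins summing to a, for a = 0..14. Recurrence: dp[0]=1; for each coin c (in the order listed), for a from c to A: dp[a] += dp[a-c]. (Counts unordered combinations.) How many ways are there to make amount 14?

17

after  coin     0     1     2     3     4     5     6     7     8     9    10    11    12    13    14
          1     1     1     1     1     1     1     1     1     1     1     1     1     1     1     1
          3     1     1     1     2     2     2     3     3     3     4     4     4     5     5     5
          5     1     1     1     2     2     3     4     4     5     6     7     8     9    10    11
          6     1     1     1     2     2     3     5     5     6     8     9    11    14    15    17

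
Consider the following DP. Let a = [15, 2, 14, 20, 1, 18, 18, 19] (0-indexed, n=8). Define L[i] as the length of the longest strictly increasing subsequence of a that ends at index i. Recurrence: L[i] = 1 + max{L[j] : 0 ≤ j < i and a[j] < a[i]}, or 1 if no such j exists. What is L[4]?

1

   i    0    1    2    3    4    5    6    7
a[i]   15    2   14   20    1   18   18   19
L[i]    1    1    2    3    1    3    3    4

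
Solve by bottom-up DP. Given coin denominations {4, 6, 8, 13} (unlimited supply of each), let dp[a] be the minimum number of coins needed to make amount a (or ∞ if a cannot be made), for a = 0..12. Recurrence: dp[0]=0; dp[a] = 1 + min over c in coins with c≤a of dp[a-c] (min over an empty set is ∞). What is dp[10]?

 a  0  1  2  3  4  5  6  7  8  9 10 11 12
dp  0  -  -  -  1  -  1  -  1  -  2  -  2
(- denotes ∞ / unreachable)

2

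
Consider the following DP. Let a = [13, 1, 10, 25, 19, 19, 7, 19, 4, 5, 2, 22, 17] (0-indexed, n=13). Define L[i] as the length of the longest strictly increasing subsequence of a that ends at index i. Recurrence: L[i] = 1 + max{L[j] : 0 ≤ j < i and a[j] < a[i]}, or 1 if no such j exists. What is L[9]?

   i    0    1    2    3    4    5    6    7    8    9   10   11   12
a[i]   13    1   10   25   19   19    7   19    4    5    2   22   17
L[i]    1    1    2    3    3    3    2    3    2    3    2    4    4

3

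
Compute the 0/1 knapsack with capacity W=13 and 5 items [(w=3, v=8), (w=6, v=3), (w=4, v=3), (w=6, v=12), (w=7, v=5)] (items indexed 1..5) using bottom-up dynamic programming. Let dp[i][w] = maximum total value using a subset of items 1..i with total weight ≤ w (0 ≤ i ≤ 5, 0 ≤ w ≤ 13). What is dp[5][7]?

i\w   0   1   2   3   4   5   6   7   8   9  10  11  12  13
  0   0   0   0   0   0   0   0   0   0   0   0   0   0   0
  1   0   0   0   8   8   8   8   8   8   8   8   8   8   8
  2   0   0   0   8   8   8   8   8   8  11  11  11  11  11
  3   0   0   0   8   8   8   8  11  11  11  11  11  11  14
  4   0   0   0   8   8   8  12  12  12  20  20  20  20  23
  5   0   0   0   8   8   8  12  12  12  20  20  20  20  23

12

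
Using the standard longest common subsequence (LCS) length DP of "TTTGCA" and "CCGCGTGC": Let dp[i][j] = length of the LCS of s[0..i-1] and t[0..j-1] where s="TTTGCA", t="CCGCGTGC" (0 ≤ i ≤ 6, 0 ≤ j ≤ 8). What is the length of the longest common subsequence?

   ''  C  C  G  C  G  T  G  C
''  0  0  0  0  0  0  0  0  0
 T  0  0  0  0  0  0  1  1  1
 T  0  0  0  0  0  0  1  1  1
 T  0  0  0  0  0  0  1  1  1
 G  0  0  0  1  1  1  1  2  2
 C  0  1  1  1  2  2  2  2  3
 A  0  1  1  1  2  2  2  2  3

3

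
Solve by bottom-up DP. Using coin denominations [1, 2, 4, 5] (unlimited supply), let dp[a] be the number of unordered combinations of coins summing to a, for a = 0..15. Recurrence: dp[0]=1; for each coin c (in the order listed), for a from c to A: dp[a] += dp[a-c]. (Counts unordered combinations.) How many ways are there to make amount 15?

37

after  coin     0     1     2     3     4     5     6     7     8     9    10    11    12    13    14    15
          1     1     1     1     1     1     1     1     1     1     1     1     1     1     1     1     1
          2     1     1     2     2     3     3     4     4     5     5     6     6     7     7     8     8
          4     1     1     2     2     4     4     6     6     9     9    12    12    16    16    20    20
          5     1     1     2     2     4     5     7     8    11    13    17    19    24    27    33    37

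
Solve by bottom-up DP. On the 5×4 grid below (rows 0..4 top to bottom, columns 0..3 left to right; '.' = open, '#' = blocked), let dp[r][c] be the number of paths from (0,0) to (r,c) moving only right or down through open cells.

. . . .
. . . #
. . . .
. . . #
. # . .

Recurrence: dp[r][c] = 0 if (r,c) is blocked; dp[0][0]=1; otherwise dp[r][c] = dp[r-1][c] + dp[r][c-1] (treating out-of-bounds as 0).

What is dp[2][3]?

6

r\c   0   1   2   3
  0   1   1   1   1
  1   1   2   3   0
  2   1   3   6   6
  3   1   4  10   0
  4   1   0  10  10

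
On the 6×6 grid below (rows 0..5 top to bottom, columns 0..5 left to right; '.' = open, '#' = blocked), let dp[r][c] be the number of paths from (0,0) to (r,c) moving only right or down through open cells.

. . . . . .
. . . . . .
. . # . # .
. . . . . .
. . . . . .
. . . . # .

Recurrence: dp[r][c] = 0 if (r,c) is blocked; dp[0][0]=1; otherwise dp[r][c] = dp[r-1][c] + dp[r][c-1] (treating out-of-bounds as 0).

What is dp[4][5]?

39

r\c   0   1   2   3   4   5
  0   1   1   1   1   1   1
  1   1   2   3   4   5   6
  2   1   3   0   4   0   6
  3   1   4   4   8   8  14
  4   1   5   9  17  25  39
  5   1   6  15  32   0  39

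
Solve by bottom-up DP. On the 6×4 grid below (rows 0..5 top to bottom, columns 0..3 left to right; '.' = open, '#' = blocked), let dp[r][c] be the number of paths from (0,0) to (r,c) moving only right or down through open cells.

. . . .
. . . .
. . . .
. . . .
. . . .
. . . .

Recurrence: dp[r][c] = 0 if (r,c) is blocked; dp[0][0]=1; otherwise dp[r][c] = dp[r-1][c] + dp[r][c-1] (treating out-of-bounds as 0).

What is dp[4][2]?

15

r\c   0   1   2   3
  0   1   1   1   1
  1   1   2   3   4
  2   1   3   6  10
  3   1   4  10  20
  4   1   5  15  35
  5   1   6  21  56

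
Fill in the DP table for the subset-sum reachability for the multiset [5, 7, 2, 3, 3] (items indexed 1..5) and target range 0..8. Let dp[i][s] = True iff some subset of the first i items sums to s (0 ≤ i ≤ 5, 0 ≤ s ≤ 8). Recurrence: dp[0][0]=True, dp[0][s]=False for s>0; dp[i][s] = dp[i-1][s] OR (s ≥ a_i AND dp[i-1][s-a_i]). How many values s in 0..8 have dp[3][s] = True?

4

i\s   0   1   2   3   4   5   6   7   8
  0   T   F   F   F   F   F   F   F   F
  1   T   F   F   F   F   T   F   F   F
  2   T   F   F   F   F   T   F   T   F
  3   T   F   T   F   F   T   F   T   F
  4   T   F   T   T   F   T   F   T   T
  5   T   F   T   T   F   T   T   T   T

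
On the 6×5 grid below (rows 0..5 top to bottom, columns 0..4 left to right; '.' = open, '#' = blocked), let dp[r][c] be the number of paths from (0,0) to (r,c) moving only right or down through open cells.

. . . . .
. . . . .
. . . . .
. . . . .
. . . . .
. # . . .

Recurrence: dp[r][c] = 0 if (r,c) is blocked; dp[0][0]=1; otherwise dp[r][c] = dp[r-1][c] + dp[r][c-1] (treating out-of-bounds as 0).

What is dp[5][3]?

50

r\c   0   1   2   3   4
  0   1   1   1   1   1
  1   1   2   3   4   5
  2   1   3   6  10  15
  3   1   4  10  20  35
  4   1   5  15  35  70
  5   1   0  15  50 120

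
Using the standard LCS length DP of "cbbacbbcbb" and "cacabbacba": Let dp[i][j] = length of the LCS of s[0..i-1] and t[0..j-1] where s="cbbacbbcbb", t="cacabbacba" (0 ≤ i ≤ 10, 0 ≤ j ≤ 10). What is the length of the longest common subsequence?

7

   ''  c  a  c  a  b  b  a  c  b  a
''  0  0  0  0  0  0  0  0  0  0  0
 c  0  1  1  1  1  1  1  1  1  1  1
 b  0  1  1  1  1  2  2  2  2  2  2
 b  0  1  1  1  1  2  3  3  3  3  3
 a  0  1  2  2  2  2  3  4  4  4  4
 c  0  1  2  3  3  3  3  4  5  5  5
 b  0  1  2  3  3  4  4  4  5  6  6
 b  0  1  2  3  3  4  5  5  5  6  6
 c  0  1  2  3  3  4  5  5  6  6  6
 b  0  1  2  3  3  4  5  5  6  7  7
 b  0  1  2  3  3  4  5  5  6  7  7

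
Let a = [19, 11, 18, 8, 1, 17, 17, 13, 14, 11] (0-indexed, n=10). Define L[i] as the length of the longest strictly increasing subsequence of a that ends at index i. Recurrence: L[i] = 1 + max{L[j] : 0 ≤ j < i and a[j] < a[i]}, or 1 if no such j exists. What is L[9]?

2

   i    0    1    2    3    4    5    6    7    8    9
a[i]   19   11   18    8    1   17   17   13   14   11
L[i]    1    1    2    1    1    2    2    2    3    2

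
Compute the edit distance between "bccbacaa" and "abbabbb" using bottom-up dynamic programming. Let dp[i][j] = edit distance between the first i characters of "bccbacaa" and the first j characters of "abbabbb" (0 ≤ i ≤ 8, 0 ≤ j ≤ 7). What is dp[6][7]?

5

   ''  a  b  b  a  b  b  b
''  0  1  2  3  4  5  6  7
 b  1  1  1  2  3  4  5  6
 c  2  2  2  2  3  4  5  6
 c  3  3  3  3  3  4  5  6
 b  4  4  3  3  4  3  4  5
 a  5  4  4  4  3  4  4  5
 c  6  5  5  5  4  4  5  5
 a  7  6  6  6  5  5  5  6
 a  8  7  7  7  6  6  6  6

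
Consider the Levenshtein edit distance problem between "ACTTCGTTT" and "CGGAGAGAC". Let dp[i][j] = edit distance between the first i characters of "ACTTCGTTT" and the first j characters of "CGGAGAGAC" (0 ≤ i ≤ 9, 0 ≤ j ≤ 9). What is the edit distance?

8

   ''  C  G  G  A  G  A  G  A  C
''  0  1  2  3  4  5  6  7  8  9
 A  1  1  2  3  3  4  5  6  7  8
 C  2  1  2  3  4  4  5  6  7  7
 T  3  2  2  3  4  5  5  6  7  8
 T  4  3  3  3  4  5  6  6  7  8
 C  5  4  4  4  4  5  6  7  7  7
 G  6  5  4  4  5  4  5  6  7  8
 T  7  6  5  5  5  5  5  6  7  8
 T  8  7  6  6  6  6  6  6  7  8
 T  9  8  7  7  7  7  7  7  7  8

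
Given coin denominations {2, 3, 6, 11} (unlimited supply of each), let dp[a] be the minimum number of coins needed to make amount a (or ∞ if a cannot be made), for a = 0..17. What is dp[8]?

2

 a  0  1  2  3  4  5  6  7  8  9 10 11 12 13 14 15 16 17
dp  0  -  1  1  2  2  1  3  2  2  3  1  2  2  2  3  3  2
(- denotes ∞ / unreachable)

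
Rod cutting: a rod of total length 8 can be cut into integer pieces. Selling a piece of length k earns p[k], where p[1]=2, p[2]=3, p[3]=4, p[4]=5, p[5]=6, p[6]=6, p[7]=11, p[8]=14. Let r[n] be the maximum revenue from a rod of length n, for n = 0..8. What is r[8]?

   n    0    1    2    3    4    5    6    7    8
r[n]    0    2    4    6    8   10   12   14   16

16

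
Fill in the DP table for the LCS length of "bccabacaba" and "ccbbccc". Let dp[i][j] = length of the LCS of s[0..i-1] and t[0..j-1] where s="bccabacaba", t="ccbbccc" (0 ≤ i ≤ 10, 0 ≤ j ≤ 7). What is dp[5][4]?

   ''  c  c  b  b  c  c  c
''  0  0  0  0  0  0  0  0
 b  0  0  0  1  1  1  1  1
 c  0  1  1  1  1  2  2  2
 c  0  1  2  2  2  2  3  3
 a  0  1  2  2  2  2  3  3
 b  0  1  2  3  3  3  3  3
 a  0  1  2  3  3  3  3  3
 c  0  1  2  3  3  4  4  4
 a  0  1  2  3  3  4  4  4
 b  0  1  2  3  4  4  4  4
 a  0  1  2  3  4  4  4  4

3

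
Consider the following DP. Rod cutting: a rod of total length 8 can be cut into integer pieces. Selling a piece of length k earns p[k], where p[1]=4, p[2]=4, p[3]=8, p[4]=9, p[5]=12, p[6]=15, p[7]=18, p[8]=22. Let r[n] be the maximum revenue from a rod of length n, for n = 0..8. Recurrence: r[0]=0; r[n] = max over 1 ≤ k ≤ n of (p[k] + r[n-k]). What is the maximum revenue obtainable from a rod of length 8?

   n    0    1    2    3    4    5    6    7    8
r[n]    0    4    8   12   16   20   24   28   32

32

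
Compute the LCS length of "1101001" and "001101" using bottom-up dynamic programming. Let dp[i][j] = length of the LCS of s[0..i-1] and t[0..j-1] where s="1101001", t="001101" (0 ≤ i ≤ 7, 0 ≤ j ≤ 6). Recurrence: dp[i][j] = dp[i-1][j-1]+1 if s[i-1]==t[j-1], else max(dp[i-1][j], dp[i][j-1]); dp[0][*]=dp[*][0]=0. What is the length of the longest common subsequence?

4

   ''  0  0  1  1  0  1
''  0  0  0  0  0  0  0
 1  0  0  0  1  1  1  1
 1  0  0  0  1  2  2  2
 0  0  1  1  1  2  3  3
 1  0  1  1  2  2  3  4
 0  0  1  2  2  2  3  4
 0  0  1  2  2  2  3  4
 1  0  1  2  3  3  3  4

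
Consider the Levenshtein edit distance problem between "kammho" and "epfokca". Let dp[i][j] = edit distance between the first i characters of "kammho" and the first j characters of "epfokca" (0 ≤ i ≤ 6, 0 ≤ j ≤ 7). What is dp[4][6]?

   ''  e  p  f  o  k  c  a
''  0  1  2  3  4  5  6  7
 k  1  1  2  3  4  4  5  6
 a  2  2  2  3  4  5  5  5
 m  3  3  3  3  4  5  6  6
 m  4  4  4  4  4  5  6  7
 h  5  5  5  5  5  5  6  7
 o  6  6  6  6  5  6  6  7

6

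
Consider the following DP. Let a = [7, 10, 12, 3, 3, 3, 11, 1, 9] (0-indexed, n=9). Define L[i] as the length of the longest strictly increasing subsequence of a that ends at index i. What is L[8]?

2

   i    0    1    2    3    4    5    6    7    8
a[i]    7   10   12    3    3    3   11    1    9
L[i]    1    2    3    1    1    1    3    1    2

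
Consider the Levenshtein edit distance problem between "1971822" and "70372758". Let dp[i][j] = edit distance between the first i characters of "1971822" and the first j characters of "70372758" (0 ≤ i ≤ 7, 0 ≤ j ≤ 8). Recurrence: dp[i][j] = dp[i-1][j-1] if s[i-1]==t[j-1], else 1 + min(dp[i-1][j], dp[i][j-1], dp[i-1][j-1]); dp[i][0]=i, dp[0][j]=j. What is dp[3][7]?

   ''  7  0  3  7  2  7  5  8
''  0  1  2  3  4  5  6  7  8
 1  1  1  2  3  4  5  6  7  8
 9  2  2  2  3  4  5  6  7  8
 7  3  2  3  3  3  4  5  6  7
 1  4  3  3  4  4  4  5  6  7
 8  5  4  4  4  5  5  5  6  6
 2  6  5  5  5  5  5  6  6  7
 2  7  6  6  6  6  5  6  7  7

6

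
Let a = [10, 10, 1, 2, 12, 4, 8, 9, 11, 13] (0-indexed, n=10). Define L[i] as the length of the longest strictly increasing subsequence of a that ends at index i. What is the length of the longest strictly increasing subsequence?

   i    0    1    2    3    4    5    6    7    8    9
a[i]   10   10    1    2   12    4    8    9   11   13
L[i]    1    1    1    2    3    3    4    5    6    7

7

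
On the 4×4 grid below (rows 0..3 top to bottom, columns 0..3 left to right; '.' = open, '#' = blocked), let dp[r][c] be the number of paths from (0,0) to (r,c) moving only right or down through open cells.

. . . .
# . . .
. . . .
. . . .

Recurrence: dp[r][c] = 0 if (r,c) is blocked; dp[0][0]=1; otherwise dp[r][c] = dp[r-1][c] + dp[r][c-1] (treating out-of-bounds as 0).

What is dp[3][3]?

10

r\c   0   1   2   3
  0   1   1   1   1
  1   0   1   2   3
  2   0   1   3   6
  3   0   1   4  10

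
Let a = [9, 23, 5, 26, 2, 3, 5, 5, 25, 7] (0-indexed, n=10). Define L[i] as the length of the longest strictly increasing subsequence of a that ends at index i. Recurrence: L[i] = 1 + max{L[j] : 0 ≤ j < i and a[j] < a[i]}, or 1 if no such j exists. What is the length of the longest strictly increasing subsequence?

   i    0    1    2    3    4    5    6    7    8    9
a[i]    9   23    5   26    2    3    5    5   25    7
L[i]    1    2    1    3    1    2    3    3    4    4

4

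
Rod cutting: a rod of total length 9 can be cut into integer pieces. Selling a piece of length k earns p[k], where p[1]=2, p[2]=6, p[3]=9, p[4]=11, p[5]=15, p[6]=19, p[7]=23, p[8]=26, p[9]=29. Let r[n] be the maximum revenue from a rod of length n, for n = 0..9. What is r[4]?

12

   n    0    1    2    3    4    5    6    7    8    9
r[n]    0    2    6    9   12   15   19   23   26   29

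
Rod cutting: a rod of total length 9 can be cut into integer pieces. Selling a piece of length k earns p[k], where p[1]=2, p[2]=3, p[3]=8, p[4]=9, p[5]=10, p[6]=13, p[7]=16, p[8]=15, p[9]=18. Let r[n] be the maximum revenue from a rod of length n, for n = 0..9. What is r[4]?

   n    0    1    2    3    4    5    6    7    8    9
r[n]    0    2    4    8   10   12   16   18   20   24

10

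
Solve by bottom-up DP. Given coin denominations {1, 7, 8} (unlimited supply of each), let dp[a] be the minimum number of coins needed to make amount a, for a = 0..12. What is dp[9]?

 a  0  1  2  3  4  5  6  7  8  9 10 11 12
dp  0  1  2  3  4  5  6  1  1  2  3  4  5

2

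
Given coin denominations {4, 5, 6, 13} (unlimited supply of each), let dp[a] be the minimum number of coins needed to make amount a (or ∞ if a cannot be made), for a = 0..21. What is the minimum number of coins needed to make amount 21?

3

 a  0  1  2  3  4  5  6  7  8  9 10 11 12 13 14 15 16 17 18 19 20 21
dp  0  -  -  -  1  1  1  -  2  2  2  2  2  1  3  3  3  2  2  2  4  3
(- denotes ∞ / unreachable)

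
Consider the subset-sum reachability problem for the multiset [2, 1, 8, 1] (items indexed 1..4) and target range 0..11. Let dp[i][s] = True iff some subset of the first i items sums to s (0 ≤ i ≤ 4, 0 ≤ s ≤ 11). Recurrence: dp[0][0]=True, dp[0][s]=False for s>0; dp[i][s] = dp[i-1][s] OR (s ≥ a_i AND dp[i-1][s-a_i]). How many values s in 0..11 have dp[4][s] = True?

i\s   0   1   2   3   4   5   6   7   8   9  10  11
  0   T   F   F   F   F   F   F   F   F   F   F   F
  1   T   F   T   F   F   F   F   F   F   F   F   F
  2   T   T   T   T   F   F   F   F   F   F   F   F
  3   T   T   T   T   F   F   F   F   T   T   T   T
  4   T   T   T   T   T   F   F   F   T   T   T   T

9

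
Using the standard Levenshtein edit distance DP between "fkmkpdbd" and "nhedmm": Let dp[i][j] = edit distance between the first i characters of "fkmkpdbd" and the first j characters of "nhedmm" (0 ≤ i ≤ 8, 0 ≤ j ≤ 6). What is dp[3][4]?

4

   ''  n  h  e  d  m  m
''  0  1  2  3  4  5  6
 f  1  1  2  3  4  5  6
 k  2  2  2  3  4  5  6
 m  3  3  3  3  4  4  5
 k  4  4  4  4  4  5  5
 p  5  5  5  5  5  5  6
 d  6  6  6  6  5  6  6
 b  7  7  7  7  6  6  7
 d  8  8  8  8  7  7  7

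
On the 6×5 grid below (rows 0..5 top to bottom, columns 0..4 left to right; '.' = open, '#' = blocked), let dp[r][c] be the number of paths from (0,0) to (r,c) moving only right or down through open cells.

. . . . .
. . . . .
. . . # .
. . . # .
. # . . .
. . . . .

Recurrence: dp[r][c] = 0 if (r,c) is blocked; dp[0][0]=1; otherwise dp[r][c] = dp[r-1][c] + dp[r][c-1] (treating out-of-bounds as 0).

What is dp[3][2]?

r\c   0   1   2   3   4
  0   1   1   1   1   1
  1   1   2   3   4   5
  2   1   3   6   0   5
  3   1   4  10   0   5
  4   1   0  10  10  15
  5   1   1  11  21  36

10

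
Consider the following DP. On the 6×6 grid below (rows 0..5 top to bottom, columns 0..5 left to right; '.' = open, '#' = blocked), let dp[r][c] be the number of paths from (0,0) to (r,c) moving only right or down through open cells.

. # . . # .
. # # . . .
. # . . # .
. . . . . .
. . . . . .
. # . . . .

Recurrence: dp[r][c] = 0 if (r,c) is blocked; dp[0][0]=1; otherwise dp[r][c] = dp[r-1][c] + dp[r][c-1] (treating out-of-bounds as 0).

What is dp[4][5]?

r\c   0   1   2   3   4   5
  0   1   0   0   0   0   0
  1   1   0   0   0   0   0
  2   1   0   0   0   0   0
  3   1   1   1   1   1   1
  4   1   2   3   4   5   6
  5   1   0   3   7  12  18

6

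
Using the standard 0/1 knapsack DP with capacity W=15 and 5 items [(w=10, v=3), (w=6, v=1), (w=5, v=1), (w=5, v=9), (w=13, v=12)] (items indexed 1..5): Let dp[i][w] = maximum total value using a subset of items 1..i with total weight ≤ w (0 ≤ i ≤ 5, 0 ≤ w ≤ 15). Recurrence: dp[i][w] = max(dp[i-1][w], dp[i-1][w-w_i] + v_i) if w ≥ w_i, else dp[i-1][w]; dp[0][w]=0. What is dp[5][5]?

9

i\w   0   1   2   3   4   5   6   7   8   9  10  11  12  13  14  15
  0   0   0   0   0   0   0   0   0   0   0   0   0   0   0   0   0
  1   0   0   0   0   0   0   0   0   0   0   3   3   3   3   3   3
  2   0   0   0   0   0   0   1   1   1   1   3   3   3   3   3   3
  3   0   0   0   0   0   1   1   1   1   1   3   3   3   3   3   4
  4   0   0   0   0   0   9   9   9   9   9  10  10  10  10  10  12
  5   0   0   0   0   0   9   9   9   9   9  10  10  10  12  12  12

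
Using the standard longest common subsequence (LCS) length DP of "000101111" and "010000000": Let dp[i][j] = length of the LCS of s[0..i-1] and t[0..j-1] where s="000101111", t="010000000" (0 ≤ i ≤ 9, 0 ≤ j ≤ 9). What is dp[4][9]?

3

   ''  0  1  0  0  0  0  0  0  0
''  0  0  0  0  0  0  0  0  0  0
 0  0  1  1  1  1  1  1  1  1  1
 0  0  1  1  2  2  2  2  2  2  2
 0  0  1  1  2  3  3  3  3  3  3
 1  0  1  2  2  3  3  3  3  3  3
 0  0  1  2  3  3  4  4  4  4  4
 1  0  1  2  3  3  4  4  4  4  4
 1  0  1  2  3  3  4  4  4  4  4
 1  0  1  2  3  3  4  4  4  4  4
 1  0  1  2  3  3  4  4  4  4  4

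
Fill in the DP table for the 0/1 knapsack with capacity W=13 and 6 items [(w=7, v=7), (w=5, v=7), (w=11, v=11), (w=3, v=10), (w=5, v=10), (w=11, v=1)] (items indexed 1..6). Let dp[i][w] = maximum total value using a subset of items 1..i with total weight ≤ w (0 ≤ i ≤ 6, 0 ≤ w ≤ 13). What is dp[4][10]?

i\w   0   1   2   3   4   5   6   7   8   9  10  11  12  13
  0   0   0   0   0   0   0   0   0   0   0   0   0   0   0
  1   0   0   0   0   0   0   0   7   7   7   7   7   7   7
  2   0   0   0   0   0   7   7   7   7   7   7   7  14  14
  3   0   0   0   0   0   7   7   7   7   7   7  11  14  14
  4   0   0   0  10  10  10  10  10  17  17  17  17  17  17
  5   0   0   0  10  10  10  10  10  20  20  20  20  20  27
  6   0   0   0  10  10  10  10  10  20  20  20  20  20  27

17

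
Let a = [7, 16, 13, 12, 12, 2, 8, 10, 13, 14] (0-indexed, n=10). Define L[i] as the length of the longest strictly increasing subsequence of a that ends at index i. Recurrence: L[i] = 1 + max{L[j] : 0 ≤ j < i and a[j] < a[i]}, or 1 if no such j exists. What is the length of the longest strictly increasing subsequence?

   i    0    1    2    3    4    5    6    7    8    9
a[i]    7   16   13   12   12    2    8   10   13   14
L[i]    1    2    2    2    2    1    2    3    4    5

5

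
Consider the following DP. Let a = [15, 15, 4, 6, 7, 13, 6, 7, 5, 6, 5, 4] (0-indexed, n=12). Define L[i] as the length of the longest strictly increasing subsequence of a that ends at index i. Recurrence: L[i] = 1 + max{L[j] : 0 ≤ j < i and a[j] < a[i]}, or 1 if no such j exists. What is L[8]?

2

   i    0    1    2    3    4    5    6    7    8    9   10   11
a[i]   15   15    4    6    7   13    6    7    5    6    5    4
L[i]    1    1    1    2    3    4    2    3    2    3    2    1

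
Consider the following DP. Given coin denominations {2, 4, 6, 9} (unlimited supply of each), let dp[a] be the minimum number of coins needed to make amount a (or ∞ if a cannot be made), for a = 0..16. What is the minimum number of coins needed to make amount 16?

 a  0  1  2  3  4  5  6  7  8  9 10 11 12 13 14 15 16
dp  0  -  1  -  1  -  1  -  2  1  2  2  2  2  3  2  3
(- denotes ∞ / unreachable)

3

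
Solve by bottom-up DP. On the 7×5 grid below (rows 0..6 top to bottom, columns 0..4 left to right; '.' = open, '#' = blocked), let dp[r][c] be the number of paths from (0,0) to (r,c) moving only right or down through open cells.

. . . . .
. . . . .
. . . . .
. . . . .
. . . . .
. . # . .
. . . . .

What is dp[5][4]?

r\c   0   1   2   3   4
  0   1   1   1   1   1
  1   1   2   3   4   5
  2   1   3   6  10  15
  3   1   4  10  20  35
  4   1   5  15  35  70
  5   1   6   0  35 105
  6   1   7   7  42 147

105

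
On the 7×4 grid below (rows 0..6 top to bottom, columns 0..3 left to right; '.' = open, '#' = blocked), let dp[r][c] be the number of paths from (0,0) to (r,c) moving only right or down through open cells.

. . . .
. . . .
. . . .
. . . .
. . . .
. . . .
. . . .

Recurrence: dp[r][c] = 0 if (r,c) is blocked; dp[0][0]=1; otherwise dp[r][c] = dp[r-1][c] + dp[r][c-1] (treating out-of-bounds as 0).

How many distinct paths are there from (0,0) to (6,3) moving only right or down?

84

r\c   0   1   2   3
  0   1   1   1   1
  1   1   2   3   4
  2   1   3   6  10
  3   1   4  10  20
  4   1   5  15  35
  5   1   6  21  56
  6   1   7  28  84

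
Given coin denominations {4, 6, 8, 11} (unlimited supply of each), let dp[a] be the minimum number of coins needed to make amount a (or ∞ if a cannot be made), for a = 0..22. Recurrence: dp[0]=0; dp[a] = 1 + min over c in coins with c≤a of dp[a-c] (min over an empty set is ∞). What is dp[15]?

2

 a  0  1  2  3  4  5  6  7  8  9 10 11 12 13 14 15 16 17 18 19 20 21 22
dp  0  -  -  -  1  -  1  -  1  -  2  1  2  -  2  2  2  2  3  2  3  3  2
(- denotes ∞ / unreachable)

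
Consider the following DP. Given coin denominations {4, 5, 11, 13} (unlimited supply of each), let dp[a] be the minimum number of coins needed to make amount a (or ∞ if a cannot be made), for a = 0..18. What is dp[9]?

2

 a  0  1  2  3  4  5  6  7  8  9 10 11 12 13 14 15 16 17 18
dp  0  -  -  -  1  1  -  -  2  2  2  1  3  1  3  2  2  2  2
(- denotes ∞ / unreachable)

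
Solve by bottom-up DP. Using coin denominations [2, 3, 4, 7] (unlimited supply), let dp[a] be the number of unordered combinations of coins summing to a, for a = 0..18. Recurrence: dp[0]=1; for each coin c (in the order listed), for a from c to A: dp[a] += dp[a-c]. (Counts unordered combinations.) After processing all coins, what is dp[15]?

11

after  coin     0     1     2     3     4     5     6     7     8     9    10    11    12    13    14    15    16    17    18
          2     1     0     1     0     1     0     1     0     1     0     1     0     1     0     1     0     1     0     1
          3     1     0     1     1     1     1     2     1     2     2     2     2     3     2     3     3     3     3     4
          4     1     0     1     1     2     1     3     2     4     3     5     4     7     5     8     7    10     8    12
          7     1     0     1     1     2     1     3     3     4     4     6     6     8     8    11    11    14    14    18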